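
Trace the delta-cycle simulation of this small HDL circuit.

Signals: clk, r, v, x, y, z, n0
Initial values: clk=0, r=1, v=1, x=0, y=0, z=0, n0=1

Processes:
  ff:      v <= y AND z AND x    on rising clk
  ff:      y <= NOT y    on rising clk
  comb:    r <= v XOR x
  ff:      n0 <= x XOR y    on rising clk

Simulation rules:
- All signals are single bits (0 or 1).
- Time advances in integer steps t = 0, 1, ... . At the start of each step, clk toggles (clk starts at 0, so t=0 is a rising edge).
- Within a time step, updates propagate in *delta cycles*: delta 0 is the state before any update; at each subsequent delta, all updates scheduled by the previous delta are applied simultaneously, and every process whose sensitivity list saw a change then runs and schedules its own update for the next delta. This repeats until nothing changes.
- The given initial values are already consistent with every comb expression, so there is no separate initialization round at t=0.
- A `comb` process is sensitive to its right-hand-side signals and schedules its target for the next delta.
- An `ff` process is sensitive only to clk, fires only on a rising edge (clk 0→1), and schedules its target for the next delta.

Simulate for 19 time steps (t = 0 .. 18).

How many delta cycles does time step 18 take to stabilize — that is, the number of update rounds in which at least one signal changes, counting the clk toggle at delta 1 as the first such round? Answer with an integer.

2

t=0 Δ0: v=1 r=1 clk=0 n0=1 z=0 y=0 x=0
  Δ1: clk:0→1
  Δ2: v:1→0, n0:1→0, y:0→1
  Δ3: r:1→0
  (3Δ to stable)
t=1 Δ0: v=0 r=0 clk=1 n0=0 z=0 y=1 x=0
  Δ1: clk:1→0
  (1Δ to stable)
t=2 Δ0: v=0 r=0 clk=0 n0=0 z=0 y=1 x=0
  Δ1: clk:0→1
  Δ2: n0:0→1, y:1→0
  (2Δ to stable)
t=3 Δ0: v=0 r=0 clk=1 n0=1 z=0 y=0 x=0
  Δ1: clk:1→0
  (1Δ to stable)
t=4 Δ0: v=0 r=0 clk=0 n0=1 z=0 y=0 x=0
  Δ1: clk:0→1
  Δ2: n0:1→0, y:0→1
  (2Δ to stable)
t=5 Δ0: v=0 r=0 clk=1 n0=0 z=0 y=1 x=0
  Δ1: clk:1→0
  (1Δ to stable)
t=6 Δ0: v=0 r=0 clk=0 n0=0 z=0 y=1 x=0
  Δ1: clk:0→1
  Δ2: n0:0→1, y:1→0
  (2Δ to stable)
t=7 Δ0: v=0 r=0 clk=1 n0=1 z=0 y=0 x=0
  Δ1: clk:1→0
  (1Δ to stable)
t=8 Δ0: v=0 r=0 clk=0 n0=1 z=0 y=0 x=0
  Δ1: clk:0→1
  Δ2: n0:1→0, y:0→1
  (2Δ to stable)
t=9 Δ0: v=0 r=0 clk=1 n0=0 z=0 y=1 x=0
  Δ1: clk:1→0
  (1Δ to stable)
t=10 Δ0: v=0 r=0 clk=0 n0=0 z=0 y=1 x=0
  Δ1: clk:0→1
  Δ2: n0:0→1, y:1→0
  (2Δ to stable)
t=11 Δ0: v=0 r=0 clk=1 n0=1 z=0 y=0 x=0
  Δ1: clk:1→0
  (1Δ to stable)
t=12 Δ0: v=0 r=0 clk=0 n0=1 z=0 y=0 x=0
  Δ1: clk:0→1
  Δ2: n0:1→0, y:0→1
  (2Δ to stable)
t=13 Δ0: v=0 r=0 clk=1 n0=0 z=0 y=1 x=0
  Δ1: clk:1→0
  (1Δ to stable)
t=14 Δ0: v=0 r=0 clk=0 n0=0 z=0 y=1 x=0
  Δ1: clk:0→1
  Δ2: n0:0→1, y:1→0
  (2Δ to stable)
t=15 Δ0: v=0 r=0 clk=1 n0=1 z=0 y=0 x=0
  Δ1: clk:1→0
  (1Δ to stable)
t=16 Δ0: v=0 r=0 clk=0 n0=1 z=0 y=0 x=0
  Δ1: clk:0→1
  Δ2: n0:1→0, y:0→1
  (2Δ to stable)
t=17 Δ0: v=0 r=0 clk=1 n0=0 z=0 y=1 x=0
  Δ1: clk:1→0
  (1Δ to stable)
t=18 Δ0: v=0 r=0 clk=0 n0=0 z=0 y=1 x=0
  Δ1: clk:0→1
  Δ2: n0:0→1, y:1→0
  (2Δ to stable)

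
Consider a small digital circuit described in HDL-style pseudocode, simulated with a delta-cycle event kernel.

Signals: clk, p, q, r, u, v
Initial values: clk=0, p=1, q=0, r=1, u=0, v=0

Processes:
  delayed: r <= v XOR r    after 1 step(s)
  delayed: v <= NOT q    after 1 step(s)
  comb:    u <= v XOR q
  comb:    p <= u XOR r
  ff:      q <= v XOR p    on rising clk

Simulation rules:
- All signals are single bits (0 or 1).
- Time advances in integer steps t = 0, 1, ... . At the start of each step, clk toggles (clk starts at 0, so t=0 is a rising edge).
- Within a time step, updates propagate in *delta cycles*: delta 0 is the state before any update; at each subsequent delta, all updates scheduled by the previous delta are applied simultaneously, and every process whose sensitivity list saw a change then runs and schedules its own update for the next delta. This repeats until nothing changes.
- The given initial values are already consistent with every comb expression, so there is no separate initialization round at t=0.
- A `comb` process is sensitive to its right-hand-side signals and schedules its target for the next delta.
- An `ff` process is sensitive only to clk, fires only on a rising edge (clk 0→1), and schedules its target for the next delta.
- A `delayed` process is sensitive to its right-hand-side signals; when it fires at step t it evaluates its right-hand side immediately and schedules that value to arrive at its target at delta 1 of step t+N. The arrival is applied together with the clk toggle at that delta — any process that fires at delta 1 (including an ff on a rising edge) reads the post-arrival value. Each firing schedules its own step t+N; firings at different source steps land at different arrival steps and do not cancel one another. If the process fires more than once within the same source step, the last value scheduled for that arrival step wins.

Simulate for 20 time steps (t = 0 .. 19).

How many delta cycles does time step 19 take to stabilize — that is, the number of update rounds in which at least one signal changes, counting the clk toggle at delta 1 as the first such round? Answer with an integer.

t=0 Δ0: v=0 p=1 clk=0 u=0 q=0 r=1
  Δ1: clk:0→1
  Δ2: q:0→1
  Δ3: u:0→1
  Δ4: p:1→0
  (4Δ to stable)
t=1 Δ0: v=0 p=0 clk=1 u=1 q=1 r=1
  Δ1: clk:1→0
  (1Δ to stable)
t=2 Δ0: v=0 p=0 clk=0 u=1 q=1 r=1
  Δ1: clk:0→1
  Δ2: q:1→0
  Δ3: u:1→0
  Δ4: p:0→1
  (4Δ to stable)
t=3 Δ0: v=0 p=1 clk=1 u=0 q=0 r=1
  Δ1: v:0→1, clk:1→0
  Δ2: u:0→1
  Δ3: p:1→0
  (3Δ to stable)
t=4 Δ0: v=1 p=0 clk=0 u=1 q=0 r=1
  Δ1: clk:0→1, r:1→0
  Δ2: p:0→1, q:0→1
  Δ3: u:1→0
  Δ4: p:1→0
  (4Δ to stable)
t=5 Δ0: v=1 p=0 clk=1 u=0 q=1 r=0
  Δ1: v:1→0, clk:1→0, r:0→1
  Δ2: p:0→1, u:0→1
  Δ3: p:1→0
  (3Δ to stable)
t=6 Δ0: v=0 p=0 clk=0 u=1 q=1 r=1
  Δ1: clk:0→1
  Δ2: q:1→0
  Δ3: u:1→0
  Δ4: p:0→1
  (4Δ to stable)
t=7 Δ0: v=0 p=1 clk=1 u=0 q=0 r=1
  Δ1: v:0→1, clk:1→0
  Δ2: u:0→1
  Δ3: p:1→0
  (3Δ to stable)
t=8 Δ0: v=1 p=0 clk=0 u=1 q=0 r=1
  Δ1: clk:0→1, r:1→0
  Δ2: p:0→1, q:0→1
  Δ3: u:1→0
  Δ4: p:1→0
  (4Δ to stable)
t=9 Δ0: v=1 p=0 clk=1 u=0 q=1 r=0
  Δ1: v:1→0, clk:1→0, r:0→1
  Δ2: p:0→1, u:0→1
  Δ3: p:1→0
  (3Δ to stable)
t=10 Δ0: v=0 p=0 clk=0 u=1 q=1 r=1
  Δ1: clk:0→1
  Δ2: q:1→0
  Δ3: u:1→0
  Δ4: p:0→1
  (4Δ to stable)
t=11 Δ0: v=0 p=1 clk=1 u=0 q=0 r=1
  Δ1: v:0→1, clk:1→0
  Δ2: u:0→1
  Δ3: p:1→0
  (3Δ to stable)
t=12 Δ0: v=1 p=0 clk=0 u=1 q=0 r=1
  Δ1: clk:0→1, r:1→0
  Δ2: p:0→1, q:0→1
  Δ3: u:1→0
  Δ4: p:1→0
  (4Δ to stable)
t=13 Δ0: v=1 p=0 clk=1 u=0 q=1 r=0
  Δ1: v:1→0, clk:1→0, r:0→1
  Δ2: p:0→1, u:0→1
  Δ3: p:1→0
  (3Δ to stable)
t=14 Δ0: v=0 p=0 clk=0 u=1 q=1 r=1
  Δ1: clk:0→1
  Δ2: q:1→0
  Δ3: u:1→0
  Δ4: p:0→1
  (4Δ to stable)
t=15 Δ0: v=0 p=1 clk=1 u=0 q=0 r=1
  Δ1: v:0→1, clk:1→0
  Δ2: u:0→1
  Δ3: p:1→0
  (3Δ to stable)
t=16 Δ0: v=1 p=0 clk=0 u=1 q=0 r=1
  Δ1: clk:0→1, r:1→0
  Δ2: p:0→1, q:0→1
  Δ3: u:1→0
  Δ4: p:1→0
  (4Δ to stable)
t=17 Δ0: v=1 p=0 clk=1 u=0 q=1 r=0
  Δ1: v:1→0, clk:1→0, r:0→1
  Δ2: p:0→1, u:0→1
  Δ3: p:1→0
  (3Δ to stable)
t=18 Δ0: v=0 p=0 clk=0 u=1 q=1 r=1
  Δ1: clk:0→1
  Δ2: q:1→0
  Δ3: u:1→0
  Δ4: p:0→1
  (4Δ to stable)
t=19 Δ0: v=0 p=1 clk=1 u=0 q=0 r=1
  Δ1: v:0→1, clk:1→0
  Δ2: u:0→1
  Δ3: p:1→0
  (3Δ to stable)

3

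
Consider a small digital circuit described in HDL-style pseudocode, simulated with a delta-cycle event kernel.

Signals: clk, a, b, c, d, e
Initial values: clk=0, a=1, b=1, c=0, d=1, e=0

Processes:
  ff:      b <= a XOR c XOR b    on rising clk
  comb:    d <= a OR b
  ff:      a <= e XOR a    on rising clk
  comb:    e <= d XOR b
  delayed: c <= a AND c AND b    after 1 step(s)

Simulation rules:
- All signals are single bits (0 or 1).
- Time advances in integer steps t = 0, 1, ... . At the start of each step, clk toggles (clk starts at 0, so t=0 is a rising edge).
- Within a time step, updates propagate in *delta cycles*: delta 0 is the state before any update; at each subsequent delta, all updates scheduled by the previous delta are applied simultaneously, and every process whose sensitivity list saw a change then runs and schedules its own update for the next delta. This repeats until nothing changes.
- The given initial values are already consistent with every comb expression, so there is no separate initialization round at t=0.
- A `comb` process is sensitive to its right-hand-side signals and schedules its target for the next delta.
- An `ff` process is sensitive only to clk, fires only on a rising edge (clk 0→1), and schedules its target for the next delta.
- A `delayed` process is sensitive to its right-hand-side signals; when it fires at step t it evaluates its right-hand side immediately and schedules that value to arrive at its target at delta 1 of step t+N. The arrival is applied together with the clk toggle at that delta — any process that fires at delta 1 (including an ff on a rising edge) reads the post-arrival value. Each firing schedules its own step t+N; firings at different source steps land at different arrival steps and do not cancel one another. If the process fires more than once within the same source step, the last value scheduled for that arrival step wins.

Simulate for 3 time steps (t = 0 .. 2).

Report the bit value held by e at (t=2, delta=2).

t=0 Δ0: c=0 b=1 d=1 a=1 clk=0 e=0
  Δ1: clk:0→1
  Δ2: b:1→0
  Δ3: e:0→1
  (3Δ to stable)
t=1 Δ0: c=0 b=0 d=1 a=1 clk=1 e=1
  Δ1: clk:1→0
  (1Δ to stable)
t=2 Δ0: c=0 b=0 d=1 a=1 clk=0 e=1
  Δ1: clk:0→1
  Δ2: b:0→1, a:1→0
  Δ3: e:1→0
  (3Δ to stable)

1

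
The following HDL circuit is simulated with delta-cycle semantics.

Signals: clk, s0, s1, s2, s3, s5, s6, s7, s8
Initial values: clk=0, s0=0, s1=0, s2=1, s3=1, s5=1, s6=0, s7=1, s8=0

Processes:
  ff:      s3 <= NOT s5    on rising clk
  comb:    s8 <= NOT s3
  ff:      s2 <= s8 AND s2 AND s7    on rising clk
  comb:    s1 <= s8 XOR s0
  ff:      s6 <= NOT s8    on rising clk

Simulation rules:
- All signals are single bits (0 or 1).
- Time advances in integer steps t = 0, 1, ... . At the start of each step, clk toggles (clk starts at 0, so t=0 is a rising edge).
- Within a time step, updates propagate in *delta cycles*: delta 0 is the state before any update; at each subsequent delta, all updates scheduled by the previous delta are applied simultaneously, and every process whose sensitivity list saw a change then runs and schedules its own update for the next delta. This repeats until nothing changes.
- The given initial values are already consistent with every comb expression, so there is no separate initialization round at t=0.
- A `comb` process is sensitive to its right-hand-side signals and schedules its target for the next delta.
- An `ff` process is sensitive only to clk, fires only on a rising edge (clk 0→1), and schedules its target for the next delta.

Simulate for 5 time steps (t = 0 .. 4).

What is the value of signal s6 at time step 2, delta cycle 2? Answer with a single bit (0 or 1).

0

t0.Δ0 s8=0 s1=0 clk=0 s3=1 s0=0 s7=1 s6=0 s5=1 s2=1
t0.Δ1 s8=0 s1=0 clk=1 s3=1 s0=0 s7=1 s6=0 s5=1 s2=1
t0.Δ2 s8=0 s1=0 clk=1 s3=0 s0=0 s7=1 s6=1 s5=1 s2=0
t0.Δ3 s8=1 s1=0 clk=1 s3=0 s0=0 s7=1 s6=1 s5=1 s2=0
t0.Δ4 s8=1 s1=1 clk=1 s3=0 s0=0 s7=1 s6=1 s5=1 s2=0
t1.Δ0 s8=1 s1=1 clk=1 s3=0 s0=0 s7=1 s6=1 s5=1 s2=0
t1.Δ1 s8=1 s1=1 clk=0 s3=0 s0=0 s7=1 s6=1 s5=1 s2=0
t2.Δ0 s8=1 s1=1 clk=0 s3=0 s0=0 s7=1 s6=1 s5=1 s2=0
t2.Δ1 s8=1 s1=1 clk=1 s3=0 s0=0 s7=1 s6=1 s5=1 s2=0
t2.Δ2 s8=1 s1=1 clk=1 s3=0 s0=0 s7=1 s6=0 s5=1 s2=0
t3.Δ0 s8=1 s1=1 clk=1 s3=0 s0=0 s7=1 s6=0 s5=1 s2=0
t3.Δ1 s8=1 s1=1 clk=0 s3=0 s0=0 s7=1 s6=0 s5=1 s2=0
t4.Δ0 s8=1 s1=1 clk=0 s3=0 s0=0 s7=1 s6=0 s5=1 s2=0
t4.Δ1 s8=1 s1=1 clk=1 s3=0 s0=0 s7=1 s6=0 s5=1 s2=0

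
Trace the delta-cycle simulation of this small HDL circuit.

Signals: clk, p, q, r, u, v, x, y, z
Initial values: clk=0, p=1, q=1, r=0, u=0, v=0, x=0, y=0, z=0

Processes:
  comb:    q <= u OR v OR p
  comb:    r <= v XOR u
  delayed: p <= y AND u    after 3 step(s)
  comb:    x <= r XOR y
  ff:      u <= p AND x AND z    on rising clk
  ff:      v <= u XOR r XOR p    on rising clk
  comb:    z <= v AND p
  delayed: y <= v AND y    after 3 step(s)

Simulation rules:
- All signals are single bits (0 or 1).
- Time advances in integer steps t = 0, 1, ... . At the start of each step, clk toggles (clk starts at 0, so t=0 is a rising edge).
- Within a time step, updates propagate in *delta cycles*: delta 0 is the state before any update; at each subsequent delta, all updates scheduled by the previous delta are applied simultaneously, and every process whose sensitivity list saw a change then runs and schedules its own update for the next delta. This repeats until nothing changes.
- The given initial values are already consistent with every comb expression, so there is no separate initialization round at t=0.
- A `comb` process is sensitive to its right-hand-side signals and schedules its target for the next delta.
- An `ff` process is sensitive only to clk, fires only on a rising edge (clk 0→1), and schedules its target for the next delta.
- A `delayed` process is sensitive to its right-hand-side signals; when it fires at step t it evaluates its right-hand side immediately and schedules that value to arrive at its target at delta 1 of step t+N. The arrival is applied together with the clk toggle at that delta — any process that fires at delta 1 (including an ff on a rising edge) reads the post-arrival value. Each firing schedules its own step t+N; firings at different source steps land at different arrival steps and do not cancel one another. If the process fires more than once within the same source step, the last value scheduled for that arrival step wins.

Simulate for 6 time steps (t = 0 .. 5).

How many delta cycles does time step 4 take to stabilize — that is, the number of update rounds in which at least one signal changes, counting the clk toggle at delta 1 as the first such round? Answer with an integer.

3

t0.Δ0 q=1 x=0 y=0 v=0 r=0 z=0 p=1 clk=0 u=0
t0.Δ1 q=1 x=0 y=0 v=0 r=0 z=0 p=1 clk=1 u=0
t0.Δ2 q=1 x=0 y=0 v=1 r=0 z=0 p=1 clk=1 u=0
t0.Δ3 q=1 x=0 y=0 v=1 r=1 z=1 p=1 clk=1 u=0
t0.Δ4 q=1 x=1 y=0 v=1 r=1 z=1 p=1 clk=1 u=0
t1.Δ0 q=1 x=1 y=0 v=1 r=1 z=1 p=1 clk=1 u=0
t1.Δ1 q=1 x=1 y=0 v=1 r=1 z=1 p=1 clk=0 u=0
t2.Δ0 q=1 x=1 y=0 v=1 r=1 z=1 p=1 clk=0 u=0
t2.Δ1 q=1 x=1 y=0 v=1 r=1 z=1 p=1 clk=1 u=0
t2.Δ2 q=1 x=1 y=0 v=0 r=1 z=1 p=1 clk=1 u=1
t2.Δ3 q=1 x=1 y=0 v=0 r=1 z=0 p=1 clk=1 u=1
t3.Δ0 q=1 x=1 y=0 v=0 r=1 z=0 p=1 clk=1 u=1
t3.Δ1 q=1 x=1 y=0 v=0 r=1 z=0 p=1 clk=0 u=1
t4.Δ0 q=1 x=1 y=0 v=0 r=1 z=0 p=1 clk=0 u=1
t4.Δ1 q=1 x=1 y=0 v=0 r=1 z=0 p=1 clk=1 u=1
t4.Δ2 q=1 x=1 y=0 v=1 r=1 z=0 p=1 clk=1 u=0
t4.Δ3 q=1 x=1 y=0 v=1 r=1 z=1 p=1 clk=1 u=0
t5.Δ0 q=1 x=1 y=0 v=1 r=1 z=1 p=1 clk=1 u=0
t5.Δ1 q=1 x=1 y=0 v=1 r=1 z=1 p=0 clk=0 u=0
t5.Δ2 q=1 x=1 y=0 v=1 r=1 z=0 p=0 clk=0 u=0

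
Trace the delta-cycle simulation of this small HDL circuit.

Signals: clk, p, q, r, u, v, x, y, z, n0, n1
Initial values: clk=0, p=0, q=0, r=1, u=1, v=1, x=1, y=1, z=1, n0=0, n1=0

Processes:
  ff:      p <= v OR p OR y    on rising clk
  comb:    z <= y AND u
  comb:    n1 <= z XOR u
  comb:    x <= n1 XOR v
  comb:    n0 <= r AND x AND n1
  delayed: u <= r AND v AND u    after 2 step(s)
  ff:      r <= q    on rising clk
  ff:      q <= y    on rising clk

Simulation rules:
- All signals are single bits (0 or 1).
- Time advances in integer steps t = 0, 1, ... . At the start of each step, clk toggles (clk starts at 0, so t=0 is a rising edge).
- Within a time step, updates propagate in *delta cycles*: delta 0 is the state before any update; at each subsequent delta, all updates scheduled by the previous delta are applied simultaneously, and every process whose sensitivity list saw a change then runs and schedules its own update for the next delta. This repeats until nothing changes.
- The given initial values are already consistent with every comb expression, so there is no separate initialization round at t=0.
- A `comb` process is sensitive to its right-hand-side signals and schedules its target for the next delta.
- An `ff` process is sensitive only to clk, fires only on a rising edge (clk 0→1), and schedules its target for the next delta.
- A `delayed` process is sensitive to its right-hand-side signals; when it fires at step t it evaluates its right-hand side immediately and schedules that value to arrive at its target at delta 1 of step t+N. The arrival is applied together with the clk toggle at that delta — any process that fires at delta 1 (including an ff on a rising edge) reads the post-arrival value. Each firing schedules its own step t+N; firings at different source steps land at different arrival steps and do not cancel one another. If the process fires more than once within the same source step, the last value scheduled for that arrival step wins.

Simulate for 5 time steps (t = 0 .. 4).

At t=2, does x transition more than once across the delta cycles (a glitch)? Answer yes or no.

[bits: v,clk,r,n1,n0,z,x,q,y,u,p]
t=0: Δ0=10100110110 Δ1=11100110110 Δ2=11000111111 | 2Δ
t=1: Δ0=11000111111 Δ1=10000111111 | 1Δ
t=2: Δ0=10000111111 Δ1=11000111101 Δ2=11110011101 Δ3=11101001101 Δ4=11100011101 | 4Δ
t=3: Δ0=11100011101 Δ1=10100011101 | 1Δ
t=4: Δ0=10100011101 Δ1=11100011101 | 1Δ

yes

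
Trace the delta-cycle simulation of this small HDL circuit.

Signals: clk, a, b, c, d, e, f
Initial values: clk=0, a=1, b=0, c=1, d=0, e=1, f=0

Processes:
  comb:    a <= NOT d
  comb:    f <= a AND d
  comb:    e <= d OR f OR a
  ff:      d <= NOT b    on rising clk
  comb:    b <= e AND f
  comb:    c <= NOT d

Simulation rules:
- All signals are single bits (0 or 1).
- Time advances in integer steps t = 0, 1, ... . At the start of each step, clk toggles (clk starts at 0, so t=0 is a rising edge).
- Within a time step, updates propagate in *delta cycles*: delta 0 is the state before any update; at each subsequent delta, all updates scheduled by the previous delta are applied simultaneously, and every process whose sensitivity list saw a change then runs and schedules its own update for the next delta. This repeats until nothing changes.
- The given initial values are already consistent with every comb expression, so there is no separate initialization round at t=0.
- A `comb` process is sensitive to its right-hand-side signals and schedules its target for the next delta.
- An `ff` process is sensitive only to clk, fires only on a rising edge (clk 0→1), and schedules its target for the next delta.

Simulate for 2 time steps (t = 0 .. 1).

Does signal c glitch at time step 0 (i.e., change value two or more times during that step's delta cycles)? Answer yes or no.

t=0 Δ0: e=1 clk=0 d=0 c=1 b=0 f=0 a=1
  Δ1: clk:0→1
  Δ2: d:0→1
  Δ3: c:1→0, f:0→1, a:1→0
  Δ4: b:0→1, f:1→0
  Δ5: b:1→0
  (5Δ to stable)
t=1 Δ0: e=1 clk=1 d=1 c=0 b=0 f=0 a=0
  Δ1: clk:1→0
  (1Δ to stable)

no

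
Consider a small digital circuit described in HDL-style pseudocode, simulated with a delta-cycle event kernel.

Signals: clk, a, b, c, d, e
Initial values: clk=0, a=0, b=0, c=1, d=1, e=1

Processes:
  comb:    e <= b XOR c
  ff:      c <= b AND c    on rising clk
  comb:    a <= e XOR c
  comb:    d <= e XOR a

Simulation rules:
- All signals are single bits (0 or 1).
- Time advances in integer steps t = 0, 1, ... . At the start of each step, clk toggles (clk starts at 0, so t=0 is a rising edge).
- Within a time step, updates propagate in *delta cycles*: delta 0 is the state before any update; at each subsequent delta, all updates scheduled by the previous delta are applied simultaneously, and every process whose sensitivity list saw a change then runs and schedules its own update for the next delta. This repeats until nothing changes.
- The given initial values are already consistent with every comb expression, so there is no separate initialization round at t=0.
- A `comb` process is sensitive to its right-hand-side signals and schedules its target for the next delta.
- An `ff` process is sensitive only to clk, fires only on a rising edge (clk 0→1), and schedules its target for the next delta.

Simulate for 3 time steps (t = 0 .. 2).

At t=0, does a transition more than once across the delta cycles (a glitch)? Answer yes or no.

yes

t0.Δ0 d=1 e=1 c=1 a=0 b=0 clk=0
t0.Δ1 d=1 e=1 c=1 a=0 b=0 clk=1
t0.Δ2 d=1 e=1 c=0 a=0 b=0 clk=1
t0.Δ3 d=1 e=0 c=0 a=1 b=0 clk=1
t0.Δ4 d=1 e=0 c=0 a=0 b=0 clk=1
t0.Δ5 d=0 e=0 c=0 a=0 b=0 clk=1
t1.Δ0 d=0 e=0 c=0 a=0 b=0 clk=1
t1.Δ1 d=0 e=0 c=0 a=0 b=0 clk=0
t2.Δ0 d=0 e=0 c=0 a=0 b=0 clk=0
t2.Δ1 d=0 e=0 c=0 a=0 b=0 clk=1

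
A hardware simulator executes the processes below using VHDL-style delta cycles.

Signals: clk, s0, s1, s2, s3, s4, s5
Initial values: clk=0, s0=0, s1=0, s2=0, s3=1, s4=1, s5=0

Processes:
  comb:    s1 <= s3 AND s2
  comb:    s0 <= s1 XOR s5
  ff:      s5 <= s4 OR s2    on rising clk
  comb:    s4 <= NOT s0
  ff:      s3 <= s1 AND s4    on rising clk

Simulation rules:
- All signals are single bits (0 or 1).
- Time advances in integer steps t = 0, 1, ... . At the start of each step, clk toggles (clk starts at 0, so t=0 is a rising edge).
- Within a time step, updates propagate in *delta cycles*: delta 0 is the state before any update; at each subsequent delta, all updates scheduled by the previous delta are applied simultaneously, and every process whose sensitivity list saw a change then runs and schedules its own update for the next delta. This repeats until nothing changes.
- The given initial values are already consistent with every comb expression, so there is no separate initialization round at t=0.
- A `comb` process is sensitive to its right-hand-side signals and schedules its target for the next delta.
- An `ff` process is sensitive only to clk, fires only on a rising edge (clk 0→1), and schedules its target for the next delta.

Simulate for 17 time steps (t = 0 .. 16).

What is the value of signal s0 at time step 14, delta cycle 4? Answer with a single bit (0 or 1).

0

t=0 Δ0: s2=0 s3=1 s0=0 s1=0 s4=1 clk=0 s5=0
  Δ1: clk:0→1
  Δ2: s3:1→0, s5:0→1
  Δ3: s0:0→1
  Δ4: s4:1→0
  (4Δ to stable)
t=1 Δ0: s2=0 s3=0 s0=1 s1=0 s4=0 clk=1 s5=1
  Δ1: clk:1→0
  (1Δ to stable)
t=2 Δ0: s2=0 s3=0 s0=1 s1=0 s4=0 clk=0 s5=1
  Δ1: clk:0→1
  Δ2: s5:1→0
  Δ3: s0:1→0
  Δ4: s4:0→1
  (4Δ to stable)
t=3 Δ0: s2=0 s3=0 s0=0 s1=0 s4=1 clk=1 s5=0
  Δ1: clk:1→0
  (1Δ to stable)
t=4 Δ0: s2=0 s3=0 s0=0 s1=0 s4=1 clk=0 s5=0
  Δ1: clk:0→1
  Δ2: s5:0→1
  Δ3: s0:0→1
  Δ4: s4:1→0
  (4Δ to stable)
t=5 Δ0: s2=0 s3=0 s0=1 s1=0 s4=0 clk=1 s5=1
  Δ1: clk:1→0
  (1Δ to stable)
t=6 Δ0: s2=0 s3=0 s0=1 s1=0 s4=0 clk=0 s5=1
  Δ1: clk:0→1
  Δ2: s5:1→0
  Δ3: s0:1→0
  Δ4: s4:0→1
  (4Δ to stable)
t=7 Δ0: s2=0 s3=0 s0=0 s1=0 s4=1 clk=1 s5=0
  Δ1: clk:1→0
  (1Δ to stable)
t=8 Δ0: s2=0 s3=0 s0=0 s1=0 s4=1 clk=0 s5=0
  Δ1: clk:0→1
  Δ2: s5:0→1
  Δ3: s0:0→1
  Δ4: s4:1→0
  (4Δ to stable)
t=9 Δ0: s2=0 s3=0 s0=1 s1=0 s4=0 clk=1 s5=1
  Δ1: clk:1→0
  (1Δ to stable)
t=10 Δ0: s2=0 s3=0 s0=1 s1=0 s4=0 clk=0 s5=1
  Δ1: clk:0→1
  Δ2: s5:1→0
  Δ3: s0:1→0
  Δ4: s4:0→1
  (4Δ to stable)
t=11 Δ0: s2=0 s3=0 s0=0 s1=0 s4=1 clk=1 s5=0
  Δ1: clk:1→0
  (1Δ to stable)
t=12 Δ0: s2=0 s3=0 s0=0 s1=0 s4=1 clk=0 s5=0
  Δ1: clk:0→1
  Δ2: s5:0→1
  Δ3: s0:0→1
  Δ4: s4:1→0
  (4Δ to stable)
t=13 Δ0: s2=0 s3=0 s0=1 s1=0 s4=0 clk=1 s5=1
  Δ1: clk:1→0
  (1Δ to stable)
t=14 Δ0: s2=0 s3=0 s0=1 s1=0 s4=0 clk=0 s5=1
  Δ1: clk:0→1
  Δ2: s5:1→0
  Δ3: s0:1→0
  Δ4: s4:0→1
  (4Δ to stable)
t=15 Δ0: s2=0 s3=0 s0=0 s1=0 s4=1 clk=1 s5=0
  Δ1: clk:1→0
  (1Δ to stable)
t=16 Δ0: s2=0 s3=0 s0=0 s1=0 s4=1 clk=0 s5=0
  Δ1: clk:0→1
  Δ2: s5:0→1
  Δ3: s0:0→1
  Δ4: s4:1→0
  (4Δ to stable)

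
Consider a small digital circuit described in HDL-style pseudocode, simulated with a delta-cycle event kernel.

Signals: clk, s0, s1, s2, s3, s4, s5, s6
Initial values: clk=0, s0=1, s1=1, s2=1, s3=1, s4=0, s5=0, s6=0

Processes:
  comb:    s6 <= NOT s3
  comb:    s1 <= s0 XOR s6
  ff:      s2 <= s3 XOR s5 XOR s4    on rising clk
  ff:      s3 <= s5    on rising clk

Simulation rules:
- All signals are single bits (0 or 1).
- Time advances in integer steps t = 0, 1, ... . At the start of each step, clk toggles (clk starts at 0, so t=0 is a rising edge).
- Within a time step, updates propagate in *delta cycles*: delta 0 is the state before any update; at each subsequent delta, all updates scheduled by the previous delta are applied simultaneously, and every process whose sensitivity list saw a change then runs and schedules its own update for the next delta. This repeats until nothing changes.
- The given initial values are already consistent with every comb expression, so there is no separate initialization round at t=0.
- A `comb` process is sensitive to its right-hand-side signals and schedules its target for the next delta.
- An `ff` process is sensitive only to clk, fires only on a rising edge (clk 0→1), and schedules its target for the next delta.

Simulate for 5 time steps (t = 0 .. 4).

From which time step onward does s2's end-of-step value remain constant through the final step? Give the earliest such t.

2

[bits: clk,s6,s0,s1,s4,s3,s2,s5]
t=0: Δ0=00110110 Δ1=10110110 Δ2=10110010 Δ3=11110010 Δ4=11100010 | 4Δ
t=1: Δ0=11100010 Δ1=01100010 | 1Δ
t=2: Δ0=01100010 Δ1=11100010 Δ2=11100000 | 2Δ
t=3: Δ0=11100000 Δ1=01100000 | 1Δ
t=4: Δ0=01100000 Δ1=11100000 | 1Δ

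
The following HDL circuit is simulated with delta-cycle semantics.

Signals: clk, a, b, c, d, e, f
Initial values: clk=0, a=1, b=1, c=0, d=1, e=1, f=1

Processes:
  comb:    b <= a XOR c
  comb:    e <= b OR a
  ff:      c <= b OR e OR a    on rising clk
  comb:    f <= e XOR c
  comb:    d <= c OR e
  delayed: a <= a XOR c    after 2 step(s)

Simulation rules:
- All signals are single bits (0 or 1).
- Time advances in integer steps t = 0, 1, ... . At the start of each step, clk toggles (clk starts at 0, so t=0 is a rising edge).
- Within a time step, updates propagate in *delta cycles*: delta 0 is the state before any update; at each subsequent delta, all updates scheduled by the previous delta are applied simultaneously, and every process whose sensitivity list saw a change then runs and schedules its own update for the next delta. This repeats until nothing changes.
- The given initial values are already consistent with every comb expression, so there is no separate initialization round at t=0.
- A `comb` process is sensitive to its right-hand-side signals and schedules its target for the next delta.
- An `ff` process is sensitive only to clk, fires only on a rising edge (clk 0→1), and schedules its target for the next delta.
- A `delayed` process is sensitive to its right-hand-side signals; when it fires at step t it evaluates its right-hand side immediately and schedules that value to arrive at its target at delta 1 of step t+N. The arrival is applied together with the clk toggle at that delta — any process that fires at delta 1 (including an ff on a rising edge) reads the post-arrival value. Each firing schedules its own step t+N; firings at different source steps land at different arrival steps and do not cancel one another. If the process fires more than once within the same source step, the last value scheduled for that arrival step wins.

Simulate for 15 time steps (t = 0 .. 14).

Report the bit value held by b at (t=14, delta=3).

1

t=0 Δ0: f=1 d=1 e=1 b=1 a=1 clk=0 c=0
  Δ1: clk:0→1
  Δ2: c:0→1
  Δ3: f:1→0, b:1→0
  (3Δ to stable)
t=1 Δ0: f=0 d=1 e=1 b=0 a=1 clk=1 c=1
  Δ1: clk:1→0
  (1Δ to stable)
t=2 Δ0: f=0 d=1 e=1 b=0 a=1 clk=0 c=1
  Δ1: a:1→0, clk:0→1
  Δ2: e:1→0, b:0→1
  Δ3: f:0→1, e:0→1
  Δ4: f:1→0
  (4Δ to stable)
t=3 Δ0: f=0 d=1 e=1 b=1 a=0 clk=1 c=1
  Δ1: clk:1→0
  (1Δ to stable)
t=4 Δ0: f=0 d=1 e=1 b=1 a=0 clk=0 c=1
  Δ1: a:0→1, clk:0→1
  Δ2: b:1→0
  (2Δ to stable)
t=5 Δ0: f=0 d=1 e=1 b=0 a=1 clk=1 c=1
  Δ1: clk:1→0
  (1Δ to stable)
t=6 Δ0: f=0 d=1 e=1 b=0 a=1 clk=0 c=1
  Δ1: a:1→0, clk:0→1
  Δ2: e:1→0, b:0→1
  Δ3: f:0→1, e:0→1
  Δ4: f:1→0
  (4Δ to stable)
t=7 Δ0: f=0 d=1 e=1 b=1 a=0 clk=1 c=1
  Δ1: clk:1→0
  (1Δ to stable)
t=8 Δ0: f=0 d=1 e=1 b=1 a=0 clk=0 c=1
  Δ1: a:0→1, clk:0→1
  Δ2: b:1→0
  (2Δ to stable)
t=9 Δ0: f=0 d=1 e=1 b=0 a=1 clk=1 c=1
  Δ1: clk:1→0
  (1Δ to stable)
t=10 Δ0: f=0 d=1 e=1 b=0 a=1 clk=0 c=1
  Δ1: a:1→0, clk:0→1
  Δ2: e:1→0, b:0→1
  Δ3: f:0→1, e:0→1
  Δ4: f:1→0
  (4Δ to stable)
t=11 Δ0: f=0 d=1 e=1 b=1 a=0 clk=1 c=1
  Δ1: clk:1→0
  (1Δ to stable)
t=12 Δ0: f=0 d=1 e=1 b=1 a=0 clk=0 c=1
  Δ1: a:0→1, clk:0→1
  Δ2: b:1→0
  (2Δ to stable)
t=13 Δ0: f=0 d=1 e=1 b=0 a=1 clk=1 c=1
  Δ1: clk:1→0
  (1Δ to stable)
t=14 Δ0: f=0 d=1 e=1 b=0 a=1 clk=0 c=1
  Δ1: a:1→0, clk:0→1
  Δ2: e:1→0, b:0→1
  Δ3: f:0→1, e:0→1
  Δ4: f:1→0
  (4Δ to stable)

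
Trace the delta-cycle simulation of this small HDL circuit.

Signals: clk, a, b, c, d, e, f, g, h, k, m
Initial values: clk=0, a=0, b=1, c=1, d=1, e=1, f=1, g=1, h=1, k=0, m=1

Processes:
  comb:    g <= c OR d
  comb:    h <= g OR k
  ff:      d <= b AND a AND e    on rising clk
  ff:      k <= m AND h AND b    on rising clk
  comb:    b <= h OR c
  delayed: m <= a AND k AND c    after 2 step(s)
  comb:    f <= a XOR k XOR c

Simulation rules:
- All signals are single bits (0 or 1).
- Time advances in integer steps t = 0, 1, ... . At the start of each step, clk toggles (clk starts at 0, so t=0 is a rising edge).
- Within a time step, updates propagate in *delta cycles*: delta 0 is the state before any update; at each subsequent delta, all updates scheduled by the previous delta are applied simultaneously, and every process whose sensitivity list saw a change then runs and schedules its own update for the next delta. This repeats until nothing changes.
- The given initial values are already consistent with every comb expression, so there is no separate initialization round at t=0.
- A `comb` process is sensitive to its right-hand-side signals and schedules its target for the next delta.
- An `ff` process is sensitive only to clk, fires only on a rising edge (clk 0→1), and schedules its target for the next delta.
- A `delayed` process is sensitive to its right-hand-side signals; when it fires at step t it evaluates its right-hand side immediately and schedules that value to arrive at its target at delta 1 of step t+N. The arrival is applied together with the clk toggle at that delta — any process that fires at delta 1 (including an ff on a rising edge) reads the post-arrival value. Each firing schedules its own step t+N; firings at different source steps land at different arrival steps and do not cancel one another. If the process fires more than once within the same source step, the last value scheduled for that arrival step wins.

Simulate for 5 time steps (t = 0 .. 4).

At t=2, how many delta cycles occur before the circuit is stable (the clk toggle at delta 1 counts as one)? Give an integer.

3

t0.Δ0 g=1 h=1 c=1 f=1 clk=0 m=1 d=1 k=0 a=0 b=1 e=1
t0.Δ1 g=1 h=1 c=1 f=1 clk=1 m=1 d=1 k=0 a=0 b=1 e=1
t0.Δ2 g=1 h=1 c=1 f=1 clk=1 m=1 d=0 k=1 a=0 b=1 e=1
t0.Δ3 g=1 h=1 c=1 f=0 clk=1 m=1 d=0 k=1 a=0 b=1 e=1
t1.Δ0 g=1 h=1 c=1 f=0 clk=1 m=1 d=0 k=1 a=0 b=1 e=1
t1.Δ1 g=1 h=1 c=1 f=0 clk=0 m=1 d=0 k=1 a=0 b=1 e=1
t2.Δ0 g=1 h=1 c=1 f=0 clk=0 m=1 d=0 k=1 a=0 b=1 e=1
t2.Δ1 g=1 h=1 c=1 f=0 clk=1 m=0 d=0 k=1 a=0 b=1 e=1
t2.Δ2 g=1 h=1 c=1 f=0 clk=1 m=0 d=0 k=0 a=0 b=1 e=1
t2.Δ3 g=1 h=1 c=1 f=1 clk=1 m=0 d=0 k=0 a=0 b=1 e=1
t3.Δ0 g=1 h=1 c=1 f=1 clk=1 m=0 d=0 k=0 a=0 b=1 e=1
t3.Δ1 g=1 h=1 c=1 f=1 clk=0 m=0 d=0 k=0 a=0 b=1 e=1
t4.Δ0 g=1 h=1 c=1 f=1 clk=0 m=0 d=0 k=0 a=0 b=1 e=1
t4.Δ1 g=1 h=1 c=1 f=1 clk=1 m=0 d=0 k=0 a=0 b=1 e=1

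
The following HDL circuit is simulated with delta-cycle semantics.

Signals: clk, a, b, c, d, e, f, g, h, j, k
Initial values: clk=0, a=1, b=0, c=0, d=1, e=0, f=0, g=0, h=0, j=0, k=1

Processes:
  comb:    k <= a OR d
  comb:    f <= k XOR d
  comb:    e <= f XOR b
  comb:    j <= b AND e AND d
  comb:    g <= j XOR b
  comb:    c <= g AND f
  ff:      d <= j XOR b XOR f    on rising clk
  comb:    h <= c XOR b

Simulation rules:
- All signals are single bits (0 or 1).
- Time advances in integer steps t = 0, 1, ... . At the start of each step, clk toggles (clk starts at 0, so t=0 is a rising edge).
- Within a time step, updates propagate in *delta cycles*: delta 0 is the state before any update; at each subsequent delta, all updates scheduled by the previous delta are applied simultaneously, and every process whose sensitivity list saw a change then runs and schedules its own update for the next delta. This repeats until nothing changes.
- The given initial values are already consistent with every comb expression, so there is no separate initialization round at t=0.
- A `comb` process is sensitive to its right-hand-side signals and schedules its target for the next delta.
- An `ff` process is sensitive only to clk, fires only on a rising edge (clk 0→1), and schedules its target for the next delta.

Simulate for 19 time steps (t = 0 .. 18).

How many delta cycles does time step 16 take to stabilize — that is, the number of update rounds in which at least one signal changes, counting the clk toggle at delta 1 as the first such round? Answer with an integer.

4

[bits: c,g,f,clk,j,e,h,b,a,d,k]
t=0: Δ0=00000000111 Δ1=00010000111 Δ2=00010000101 Δ3=00110000101 Δ4=00110100101 | 4Δ
t=1: Δ0=00110100101 Δ1=00100100101 | 1Δ
t=2: Δ0=00100100101 Δ1=00110100101 Δ2=00110100111 Δ3=00010100111 Δ4=00010000111 | 4Δ
t=3: Δ0=00010000111 Δ1=00000000111 | 1Δ
t=4: Δ0=00000000111 Δ1=00010000111 Δ2=00010000101 Δ3=00110000101 Δ4=00110100101 | 4Δ
t=5: Δ0=00110100101 Δ1=00100100101 | 1Δ
t=6: Δ0=00100100101 Δ1=00110100101 Δ2=00110100111 Δ3=00010100111 Δ4=00010000111 | 4Δ
t=7: Δ0=00010000111 Δ1=00000000111 | 1Δ
t=8: Δ0=00000000111 Δ1=00010000111 Δ2=00010000101 Δ3=00110000101 Δ4=00110100101 | 4Δ
t=9: Δ0=00110100101 Δ1=00100100101 | 1Δ
t=10: Δ0=00100100101 Δ1=00110100101 Δ2=00110100111 Δ3=00010100111 Δ4=00010000111 | 4Δ
t=11: Δ0=00010000111 Δ1=00000000111 | 1Δ
t=12: Δ0=00000000111 Δ1=00010000111 Δ2=00010000101 Δ3=00110000101 Δ4=00110100101 | 4Δ
t=13: Δ0=00110100101 Δ1=00100100101 | 1Δ
t=14: Δ0=00100100101 Δ1=00110100101 Δ2=00110100111 Δ3=00010100111 Δ4=00010000111 | 4Δ
t=15: Δ0=00010000111 Δ1=00000000111 | 1Δ
t=16: Δ0=00000000111 Δ1=00010000111 Δ2=00010000101 Δ3=00110000101 Δ4=00110100101 | 4Δ
t=17: Δ0=00110100101 Δ1=00100100101 | 1Δ
t=18: Δ0=00100100101 Δ1=00110100101 Δ2=00110100111 Δ3=00010100111 Δ4=00010000111 | 4Δ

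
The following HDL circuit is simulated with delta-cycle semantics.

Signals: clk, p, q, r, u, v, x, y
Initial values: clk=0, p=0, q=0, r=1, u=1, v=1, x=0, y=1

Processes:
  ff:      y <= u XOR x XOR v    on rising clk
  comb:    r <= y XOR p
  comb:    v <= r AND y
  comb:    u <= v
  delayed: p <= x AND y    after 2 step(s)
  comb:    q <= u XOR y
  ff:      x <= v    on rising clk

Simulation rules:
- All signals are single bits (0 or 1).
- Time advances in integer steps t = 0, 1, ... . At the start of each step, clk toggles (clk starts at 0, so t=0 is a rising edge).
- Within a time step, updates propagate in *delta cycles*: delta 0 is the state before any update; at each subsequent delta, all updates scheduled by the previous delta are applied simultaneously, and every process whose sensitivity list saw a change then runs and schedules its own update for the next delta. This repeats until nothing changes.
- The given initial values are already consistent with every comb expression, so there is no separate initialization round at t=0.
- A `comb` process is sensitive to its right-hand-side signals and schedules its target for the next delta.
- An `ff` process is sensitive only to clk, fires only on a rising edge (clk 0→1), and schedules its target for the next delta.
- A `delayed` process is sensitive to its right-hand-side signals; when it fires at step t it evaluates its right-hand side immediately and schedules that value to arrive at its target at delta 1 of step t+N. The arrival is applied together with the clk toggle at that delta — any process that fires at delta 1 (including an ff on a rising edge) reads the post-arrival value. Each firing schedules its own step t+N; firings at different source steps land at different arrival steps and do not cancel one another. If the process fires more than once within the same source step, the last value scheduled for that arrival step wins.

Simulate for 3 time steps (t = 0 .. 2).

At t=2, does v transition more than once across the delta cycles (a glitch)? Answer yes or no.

no

[bits: y,v,p,r,x,q,u,clk]
t=0: Δ0=11010010 Δ1=11010011 Δ2=01011011 Δ3=00001111 Δ4=00001101 Δ5=00001001 | 5Δ
t=1: Δ0=00001001 Δ1=00001000 | 1Δ
t=2: Δ0=00001000 Δ1=00001001 Δ2=10000001 Δ3=10010101 Δ4=11010101 Δ5=11010111 Δ6=11010011 | 6Δ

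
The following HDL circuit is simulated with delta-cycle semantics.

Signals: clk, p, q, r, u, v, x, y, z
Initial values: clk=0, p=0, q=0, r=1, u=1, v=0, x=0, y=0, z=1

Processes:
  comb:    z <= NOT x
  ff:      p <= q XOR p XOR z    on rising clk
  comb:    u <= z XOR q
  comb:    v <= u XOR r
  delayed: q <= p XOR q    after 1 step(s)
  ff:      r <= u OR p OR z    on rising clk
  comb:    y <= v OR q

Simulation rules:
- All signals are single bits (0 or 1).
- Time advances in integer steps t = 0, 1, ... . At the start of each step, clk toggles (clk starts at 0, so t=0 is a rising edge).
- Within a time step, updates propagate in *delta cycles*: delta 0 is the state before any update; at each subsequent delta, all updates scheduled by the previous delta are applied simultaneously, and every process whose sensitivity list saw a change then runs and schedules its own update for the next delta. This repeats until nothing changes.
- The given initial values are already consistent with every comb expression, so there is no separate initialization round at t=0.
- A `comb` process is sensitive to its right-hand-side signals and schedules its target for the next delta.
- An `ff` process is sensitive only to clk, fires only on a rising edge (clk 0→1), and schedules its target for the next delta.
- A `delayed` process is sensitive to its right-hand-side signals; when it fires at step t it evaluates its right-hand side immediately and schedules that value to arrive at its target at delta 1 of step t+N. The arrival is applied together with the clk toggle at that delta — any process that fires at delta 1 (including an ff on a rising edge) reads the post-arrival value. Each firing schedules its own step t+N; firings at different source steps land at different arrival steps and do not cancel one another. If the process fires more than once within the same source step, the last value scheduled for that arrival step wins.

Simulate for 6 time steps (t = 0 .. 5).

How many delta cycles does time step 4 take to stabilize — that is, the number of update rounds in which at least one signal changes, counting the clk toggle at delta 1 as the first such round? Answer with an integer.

2

t=0 Δ0: u=1 y=0 r=1 x=0 v=0 q=0 clk=0 p=0 z=1
  Δ1: clk:0→1
  Δ2: p:0→1
  (2Δ to stable)
t=1 Δ0: u=1 y=0 r=1 x=0 v=0 q=0 clk=1 p=1 z=1
  Δ1: q:0→1, clk:1→0
  Δ2: u:1→0, y:0→1
  Δ3: v:0→1
  (3Δ to stable)
t=2 Δ0: u=0 y=1 r=1 x=0 v=1 q=1 clk=0 p=1 z=1
  Δ1: q:1→0, clk:0→1
  Δ2: u:0→1, p:1→0
  Δ3: v:1→0
  Δ4: y:1→0
  (4Δ to stable)
t=3 Δ0: u=1 y=0 r=1 x=0 v=0 q=0 clk=1 p=0 z=1
  Δ1: clk:1→0
  (1Δ to stable)
t=4 Δ0: u=1 y=0 r=1 x=0 v=0 q=0 clk=0 p=0 z=1
  Δ1: clk:0→1
  Δ2: p:0→1
  (2Δ to stable)
t=5 Δ0: u=1 y=0 r=1 x=0 v=0 q=0 clk=1 p=1 z=1
  Δ1: q:0→1, clk:1→0
  Δ2: u:1→0, y:0→1
  Δ3: v:0→1
  (3Δ to stable)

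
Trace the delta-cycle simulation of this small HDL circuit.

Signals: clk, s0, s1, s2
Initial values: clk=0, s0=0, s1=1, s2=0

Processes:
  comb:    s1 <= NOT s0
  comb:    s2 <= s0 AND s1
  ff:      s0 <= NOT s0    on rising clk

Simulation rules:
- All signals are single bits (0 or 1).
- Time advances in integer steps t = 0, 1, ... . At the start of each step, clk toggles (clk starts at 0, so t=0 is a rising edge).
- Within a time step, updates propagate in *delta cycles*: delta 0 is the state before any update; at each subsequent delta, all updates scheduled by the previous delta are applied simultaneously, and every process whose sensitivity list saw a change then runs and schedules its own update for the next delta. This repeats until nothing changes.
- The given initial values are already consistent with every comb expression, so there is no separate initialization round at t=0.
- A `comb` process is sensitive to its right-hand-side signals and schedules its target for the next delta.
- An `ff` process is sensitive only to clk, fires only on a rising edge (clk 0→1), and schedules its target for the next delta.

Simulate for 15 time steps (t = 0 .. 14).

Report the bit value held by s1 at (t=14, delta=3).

[bits: s2,clk,s0,s1]
t=0: Δ0=0001 Δ1=0101 Δ2=0111 Δ3=1110 Δ4=0110 | 4Δ
t=1: Δ0=0110 Δ1=0010 | 1Δ
t=2: Δ0=0010 Δ1=0110 Δ2=0100 Δ3=0101 | 3Δ
t=3: Δ0=0101 Δ1=0001 | 1Δ
t=4: Δ0=0001 Δ1=0101 Δ2=0111 Δ3=1110 Δ4=0110 | 4Δ
t=5: Δ0=0110 Δ1=0010 | 1Δ
t=6: Δ0=0010 Δ1=0110 Δ2=0100 Δ3=0101 | 3Δ
t=7: Δ0=0101 Δ1=0001 | 1Δ
t=8: Δ0=0001 Δ1=0101 Δ2=0111 Δ3=1110 Δ4=0110 | 4Δ
t=9: Δ0=0110 Δ1=0010 | 1Δ
t=10: Δ0=0010 Δ1=0110 Δ2=0100 Δ3=0101 | 3Δ
t=11: Δ0=0101 Δ1=0001 | 1Δ
t=12: Δ0=0001 Δ1=0101 Δ2=0111 Δ3=1110 Δ4=0110 | 4Δ
t=13: Δ0=0110 Δ1=0010 | 1Δ
t=14: Δ0=0010 Δ1=0110 Δ2=0100 Δ3=0101 | 3Δ

1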